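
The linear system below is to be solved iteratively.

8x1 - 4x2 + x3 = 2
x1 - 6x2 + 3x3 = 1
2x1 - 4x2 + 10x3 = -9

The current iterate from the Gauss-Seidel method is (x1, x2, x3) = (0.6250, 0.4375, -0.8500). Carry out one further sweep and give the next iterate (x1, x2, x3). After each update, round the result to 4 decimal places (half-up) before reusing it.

(0.5750, -0.4958, -1.2133)

One sweep:
  x1 = (2 - (-4)·0.4375 - (1)·-0.8500) / (8) = 0.5750
  x2 = (1 - (1)·0.5750 - (3)·-0.8500) / (-6) = -0.4958
  x3 = (-9 - (2)·0.5750 - (-4)·-0.4958) / (10) = -1.2133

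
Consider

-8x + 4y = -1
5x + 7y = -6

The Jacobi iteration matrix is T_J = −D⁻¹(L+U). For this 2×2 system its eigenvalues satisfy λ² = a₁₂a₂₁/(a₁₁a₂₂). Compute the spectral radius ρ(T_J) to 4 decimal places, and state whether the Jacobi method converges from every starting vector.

a₁₂a₂₁/(a₁₁a₂₂) = (4)·(5) / ((-8)·(7)) = -0.357143
ρ = √|-0.357143| = √0.357143 = 0.5976
ρ < 1, so Jacobi converges

0.5976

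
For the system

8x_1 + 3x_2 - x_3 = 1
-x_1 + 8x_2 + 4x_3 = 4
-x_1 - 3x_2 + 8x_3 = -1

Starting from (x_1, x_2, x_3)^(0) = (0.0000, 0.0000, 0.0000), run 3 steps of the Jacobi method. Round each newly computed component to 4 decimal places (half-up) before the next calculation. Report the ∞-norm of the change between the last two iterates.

Iteration 1:
  x_1 = (1 - (3)·0.0000 - (-1)·0.0000) / (8) = 0.1250
  x_2 = (4 - (-1)·0.0000 - (4)·0.0000) / (8) = 0.5000
  x_3 = (-1 - (-1)·0.0000 - (-3)·0.0000) / (8) = -0.1250
Iteration 2:
  x_1 = (1 - (3)·0.5000 - (-1)·-0.1250) / (8) = -0.0781
  x_2 = (4 - (-1)·0.1250 - (4)·-0.1250) / (8) = 0.5781
  x_3 = (-1 - (-1)·0.1250 - (-3)·0.5000) / (8) = 0.0781
Iteration 3:
  x_1 = (1 - (3)·0.5781 - (-1)·0.0781) / (8) = -0.0820
  x_2 = (4 - (-1)·-0.0781 - (4)·0.0781) / (8) = 0.4512
  x_3 = (-1 - (-1)·-0.0781 - (-3)·0.5781) / (8) = 0.0820
Change: (-0.0039, -0.1269, 0.0039) → max |·| = 0.1269

0.1269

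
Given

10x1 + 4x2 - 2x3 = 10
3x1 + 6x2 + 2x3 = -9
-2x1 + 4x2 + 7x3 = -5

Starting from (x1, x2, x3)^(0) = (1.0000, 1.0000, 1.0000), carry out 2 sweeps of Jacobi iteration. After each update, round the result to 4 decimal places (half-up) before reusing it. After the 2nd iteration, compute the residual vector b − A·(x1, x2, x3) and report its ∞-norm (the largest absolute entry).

6.4949

Iteration 1:
  x1 = (10 - (4)·1.0000 - (-2)·1.0000) / (10) = 0.8000
  x2 = (-9 - (3)·1.0000 - (2)·1.0000) / (6) = -2.3333
  x3 = (-5 - (-2)·1.0000 - (4)·1.0000) / (7) = -1.0000
Iteration 2:
  x1 = (10 - (4)·-2.3333 - (-2)·-1.0000) / (10) = 1.7333
  x2 = (-9 - (3)·0.8000 - (2)·-1.0000) / (6) = -1.5667
  x3 = (-5 - (-2)·0.8000 - (4)·-2.3333) / (7) = 0.8476
Residual b − A·x = (0.6290, -6.4949, -1.1998); ∞-norm = 6.4949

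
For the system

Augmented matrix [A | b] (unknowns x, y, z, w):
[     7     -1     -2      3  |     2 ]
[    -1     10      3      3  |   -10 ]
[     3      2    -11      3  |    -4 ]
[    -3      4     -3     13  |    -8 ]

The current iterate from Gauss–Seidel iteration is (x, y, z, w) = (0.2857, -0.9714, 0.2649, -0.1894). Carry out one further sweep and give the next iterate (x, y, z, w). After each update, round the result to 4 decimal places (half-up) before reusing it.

One sweep:
  x = (2 - (-1)·-0.9714 - (-2)·0.2649 - (3)·-0.1894) / (7) = 0.3038
  y = (-10 - (-1)·0.3038 - (3)·0.2649 - (3)·-0.1894) / (10) = -0.9923
  z = (-4 - (3)·0.3038 - (2)·-0.9923 - (3)·-0.1894) / (-11) = 0.2144
  w = (-8 - (-3)·0.3038 - (4)·-0.9923 - (-3)·0.2144) / (13) = -0.1905

(0.3038, -0.9923, 0.2144, -0.1905)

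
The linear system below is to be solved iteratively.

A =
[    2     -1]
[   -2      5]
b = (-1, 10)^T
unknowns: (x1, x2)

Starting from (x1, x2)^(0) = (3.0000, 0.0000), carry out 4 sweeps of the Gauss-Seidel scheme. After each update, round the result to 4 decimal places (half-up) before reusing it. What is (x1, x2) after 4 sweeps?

Iteration 1:
  x1 = (-1 - (-1)·0.0000) / (2) = -0.5000
  x2 = (10 - (-2)·-0.5000) / (5) = 1.8000
Iteration 2:
  x1 = (-1 - (-1)·1.8000) / (2) = 0.4000
  x2 = (10 - (-2)·0.4000) / (5) = 2.1600
Iteration 3:
  x1 = (-1 - (-1)·2.1600) / (2) = 0.5800
  x2 = (10 - (-2)·0.5800) / (5) = 2.2320
Iteration 4:
  x1 = (-1 - (-1)·2.2320) / (2) = 0.6160
  x2 = (10 - (-2)·0.6160) / (5) = 2.2464

(0.6160, 2.2464)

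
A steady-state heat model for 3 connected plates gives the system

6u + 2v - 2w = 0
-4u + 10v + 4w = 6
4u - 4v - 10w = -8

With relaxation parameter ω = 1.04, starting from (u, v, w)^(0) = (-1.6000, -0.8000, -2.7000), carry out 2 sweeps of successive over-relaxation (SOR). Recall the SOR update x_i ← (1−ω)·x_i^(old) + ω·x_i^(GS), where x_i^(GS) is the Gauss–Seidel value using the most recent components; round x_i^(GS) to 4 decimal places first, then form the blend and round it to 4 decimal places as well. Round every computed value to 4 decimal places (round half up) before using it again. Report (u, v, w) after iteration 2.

Iteration 1:
  u: GS value = (0 - (2)·-0.8000 - (-2)·-2.7000) / (6) = -0.6333;  u ← (1−ω)·-1.6000 + ω·-0.6333 = -0.5946
  v: GS value = (6 - (-4)·-0.5946 - (4)·-2.7000) / (10) = 1.4422;  v ← (1−ω)·-0.8000 + ω·1.4422 = 1.5319
  w: GS value = (-8 - (4)·-0.5946 - (-4)·1.5319) / (-10) = -0.0506;  w ← (1−ω)·-2.7000 + ω·-0.0506 = 0.0554
Iteration 2:
  u: GS value = (0 - (2)·1.5319 - (-2)·0.0554) / (6) = -0.4922;  u ← (1−ω)·-0.5946 + ω·-0.4922 = -0.4881
  v: GS value = (6 - (-4)·-0.4881 - (4)·0.0554) / (10) = 0.3826;  v ← (1−ω)·1.5319 + ω·0.3826 = 0.3366
  w: GS value = (-8 - (4)·-0.4881 - (-4)·0.3366) / (-10) = 0.4701;  w ← (1−ω)·0.0554 + ω·0.4701 = 0.4867

(-0.4881, 0.3366, 0.4867)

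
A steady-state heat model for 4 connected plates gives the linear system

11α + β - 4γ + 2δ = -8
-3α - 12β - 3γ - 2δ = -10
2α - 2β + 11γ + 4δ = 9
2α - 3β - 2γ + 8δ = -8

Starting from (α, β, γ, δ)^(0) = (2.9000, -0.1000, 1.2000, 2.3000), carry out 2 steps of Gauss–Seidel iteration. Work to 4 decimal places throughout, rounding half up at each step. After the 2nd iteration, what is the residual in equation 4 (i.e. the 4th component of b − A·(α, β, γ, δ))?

-0.0001

Iteration 1:
  α = (-8 - (1)·-0.1000 - (-4)·1.2000 - (2)·2.3000) / (11) = -0.7000
  β = (-10 - (-3)·-0.7000 - (-3)·1.2000 - (-2)·2.3000) / (-12) = 0.3250
  γ = (9 - (2)·-0.7000 - (-2)·0.3250 - (4)·2.3000) / (11) = 0.1682
  δ = (-8 - (2)·-0.7000 - (-3)·0.3250 - (-2)·0.1682) / (8) = -0.6611
Iteration 2:
  α = (-8 - (1)·0.3250 - (-4)·0.1682 - (2)·-0.6611) / (11) = -0.5755
  β = (-10 - (-3)·-0.5755 - (-3)·0.1682 - (-2)·-0.6611) / (-12) = 1.0453
  γ = (9 - (2)·-0.5755 - (-2)·1.0453 - (4)·-0.6611) / (11) = 1.3533
  δ = (-8 - (2)·-0.5755 - (-3)·1.0453 - (-2)·1.3533) / (8) = -0.1258
Residual b − A·x = (2.9500, 4.6254, -2.1415, -0.0001)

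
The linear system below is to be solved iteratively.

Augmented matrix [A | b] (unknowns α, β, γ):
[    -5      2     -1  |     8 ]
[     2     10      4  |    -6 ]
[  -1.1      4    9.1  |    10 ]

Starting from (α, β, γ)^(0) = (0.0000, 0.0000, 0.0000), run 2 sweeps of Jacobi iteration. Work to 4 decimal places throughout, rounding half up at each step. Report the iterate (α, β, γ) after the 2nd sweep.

(-2.0598, -0.7196, 1.1692)

Iteration 1:
  α = (8 - (2)·0.0000 - (-1)·0.0000) / (-5) = -1.6000
  β = (-6 - (2)·0.0000 - (4)·0.0000) / (10) = -0.6000
  γ = (10 - (-1.1)·0.0000 - (4)·0.0000) / (9.1) = 1.0989
Iteration 2:
  α = (8 - (2)·-0.6000 - (-1)·1.0989) / (-5) = -2.0598
  β = (-6 - (2)·-1.6000 - (4)·1.0989) / (10) = -0.7196
  γ = (10 - (-1.1)·-1.6000 - (4)·-0.6000) / (9.1) = 1.1692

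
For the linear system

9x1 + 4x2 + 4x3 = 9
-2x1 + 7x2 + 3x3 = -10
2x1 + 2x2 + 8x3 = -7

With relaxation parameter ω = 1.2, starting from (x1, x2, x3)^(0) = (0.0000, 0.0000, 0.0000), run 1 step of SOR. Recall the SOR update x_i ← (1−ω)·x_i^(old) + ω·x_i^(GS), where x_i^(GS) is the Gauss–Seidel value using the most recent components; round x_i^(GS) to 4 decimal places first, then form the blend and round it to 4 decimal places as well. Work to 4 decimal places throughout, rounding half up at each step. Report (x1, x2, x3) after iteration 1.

(1.2000, -1.3028, -1.0192)

Iteration 1:
  x1: GS value = (9 - (4)·0.0000 - (4)·0.0000) / (9) = 1.0000;  x1 ← (1−ω)·0.0000 + ω·1.0000 = 1.2000
  x2: GS value = (-10 - (-2)·1.2000 - (3)·0.0000) / (7) = -1.0857;  x2 ← (1−ω)·0.0000 + ω·-1.0857 = -1.3028
  x3: GS value = (-7 - (2)·1.2000 - (2)·-1.3028) / (8) = -0.8493;  x3 ← (1−ω)·0.0000 + ω·-0.8493 = -1.0192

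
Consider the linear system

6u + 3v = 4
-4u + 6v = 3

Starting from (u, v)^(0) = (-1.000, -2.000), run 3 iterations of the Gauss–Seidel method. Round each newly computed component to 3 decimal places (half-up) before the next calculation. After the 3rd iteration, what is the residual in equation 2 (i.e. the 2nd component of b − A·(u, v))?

Iteration 1:
  u = (4 - (3)·-2.000) / (6) = 1.667
  v = (3 - (-4)·1.667) / (6) = 1.611
Iteration 2:
  u = (4 - (3)·1.611) / (6) = -0.139
  v = (3 - (-4)·-0.139) / (6) = 0.407
Iteration 3:
  u = (4 - (3)·0.407) / (6) = 0.463
  v = (3 - (-4)·0.463) / (6) = 0.809
Residual b − A·x = (-1.205, -0.002)

-0.002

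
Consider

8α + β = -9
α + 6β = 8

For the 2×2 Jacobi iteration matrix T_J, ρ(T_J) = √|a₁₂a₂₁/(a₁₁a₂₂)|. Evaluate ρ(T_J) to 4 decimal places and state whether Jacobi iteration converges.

a₁₂a₂₁/(a₁₁a₂₂) = (1)·(1) / ((8)·(6)) = 0.020833
ρ = √|0.020833| = √0.020833 = 0.1443
ρ < 1, so Jacobi converges

0.1443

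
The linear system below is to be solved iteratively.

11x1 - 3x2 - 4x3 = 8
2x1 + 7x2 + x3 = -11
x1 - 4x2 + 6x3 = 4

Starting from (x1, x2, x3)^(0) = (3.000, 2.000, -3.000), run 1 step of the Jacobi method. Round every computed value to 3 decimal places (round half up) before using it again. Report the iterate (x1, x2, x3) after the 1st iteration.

(0.182, -2.000, 1.500)

Iteration 1:
  x1 = (8 - (-3)·2.000 - (-4)·-3.000) / (11) = 0.182
  x2 = (-11 - (2)·3.000 - (1)·-3.000) / (7) = -2.000
  x3 = (4 - (1)·3.000 - (-4)·2.000) / (6) = 1.500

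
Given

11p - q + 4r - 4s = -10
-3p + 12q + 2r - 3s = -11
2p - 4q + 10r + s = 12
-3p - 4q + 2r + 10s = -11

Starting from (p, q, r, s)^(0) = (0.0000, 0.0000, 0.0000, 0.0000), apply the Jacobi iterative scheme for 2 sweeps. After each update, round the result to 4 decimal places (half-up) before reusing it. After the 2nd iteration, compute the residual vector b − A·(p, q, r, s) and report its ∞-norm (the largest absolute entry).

Iteration 1:
  p = (-10 - (-1)·0.0000 - (4)·0.0000 - (-4)·0.0000) / (11) = -0.9091
  q = (-11 - (-3)·0.0000 - (2)·0.0000 - (-3)·0.0000) / (12) = -0.9167
  r = (12 - (2)·0.0000 - (-4)·0.0000 - (1)·0.0000) / (10) = 1.2000
  s = (-11 - (-3)·0.0000 - (-4)·0.0000 - (2)·0.0000) / (10) = -1.1000
Iteration 2:
  p = (-10 - (-1)·-0.9167 - (4)·1.2000 - (-4)·-1.1000) / (11) = -1.8288
  q = (-11 - (-3)·-0.9091 - (2)·1.2000 - (-3)·-1.1000) / (12) = -1.6189
  r = (12 - (2)·-0.9091 - (-4)·-0.9167 - (1)·-1.1000) / (10) = 1.1251
  s = (-11 - (-3)·-0.9091 - (-4)·-0.9167 - (2)·1.2000) / (10) = -1.9794
Residual b − A·x = (-3.9201, -5.2480, -0.0896, -5.4182); ∞-norm = 5.4182

5.4182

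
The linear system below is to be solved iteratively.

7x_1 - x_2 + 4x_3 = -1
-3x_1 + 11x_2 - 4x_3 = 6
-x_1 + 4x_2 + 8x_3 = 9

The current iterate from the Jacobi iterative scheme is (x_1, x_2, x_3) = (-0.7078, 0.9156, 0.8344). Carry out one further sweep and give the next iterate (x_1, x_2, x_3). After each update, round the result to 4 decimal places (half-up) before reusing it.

One sweep:
  x_1 = (-1 - (-1)·0.9156 - (4)·0.8344) / (7) = -0.4889
  x_2 = (6 - (-3)·-0.7078 - (-4)·0.8344) / (11) = 0.6558
  x_3 = (9 - (-1)·-0.7078 - (4)·0.9156) / (8) = 0.5787

(-0.4889, 0.6558, 0.5787)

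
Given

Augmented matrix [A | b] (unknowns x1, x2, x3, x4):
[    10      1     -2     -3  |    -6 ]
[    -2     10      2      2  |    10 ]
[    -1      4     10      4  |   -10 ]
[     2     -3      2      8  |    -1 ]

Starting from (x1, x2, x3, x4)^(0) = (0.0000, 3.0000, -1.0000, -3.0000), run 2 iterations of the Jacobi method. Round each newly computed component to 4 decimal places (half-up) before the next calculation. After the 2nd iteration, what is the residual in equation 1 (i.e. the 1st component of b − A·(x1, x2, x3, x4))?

Iteration 1:
  x1 = (-6 - (1)·3.0000 - (-2)·-1.0000 - (-3)·-3.0000) / (10) = -2.0000
  x2 = (10 - (-2)·0.0000 - (2)·-1.0000 - (2)·-3.0000) / (10) = 1.8000
  x3 = (-10 - (-1)·0.0000 - (4)·3.0000 - (4)·-3.0000) / (10) = -1.0000
  x4 = (-1 - (2)·0.0000 - (-3)·3.0000 - (2)·-1.0000) / (8) = 1.2500
Iteration 2:
  x1 = (-6 - (1)·1.8000 - (-2)·-1.0000 - (-3)·1.2500) / (10) = -0.6050
  x2 = (10 - (-2)·-2.0000 - (2)·-1.0000 - (2)·1.2500) / (10) = 0.5500
  x3 = (-10 - (-1)·-2.0000 - (4)·1.8000 - (4)·1.2500) / (10) = -2.4200
  x4 = (-1 - (2)·-2.0000 - (-3)·1.8000 - (2)·-1.0000) / (8) = 1.3000
Residual b − A·x = (-1.4400, 5.5300, 6.1950, -3.7000)

-1.4400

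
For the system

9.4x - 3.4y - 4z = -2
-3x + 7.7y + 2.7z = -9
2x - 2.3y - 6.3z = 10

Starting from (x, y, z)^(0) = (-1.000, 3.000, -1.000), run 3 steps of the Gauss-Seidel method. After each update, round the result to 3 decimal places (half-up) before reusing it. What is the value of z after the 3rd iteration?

Iteration 1:
  x = (-2 - (-3.4)·3.000 - (-4)·-1.000) / (9.4) = 0.447
  y = (-9 - (-3)·0.447 - (2.7)·-1.000) / (7.7) = -0.644
  z = (10 - (2)·0.447 - (-2.3)·-0.644) / (-6.3) = -1.210
Iteration 2:
  x = (-2 - (-3.4)·-0.644 - (-4)·-1.210) / (9.4) = -0.961
  y = (-9 - (-3)·-0.961 - (2.7)·-1.210) / (7.7) = -1.119
  z = (10 - (2)·-0.961 - (-2.3)·-1.119) / (-6.3) = -1.484
Iteration 3:
  x = (-2 - (-3.4)·-1.119 - (-4)·-1.484) / (9.4) = -1.249
  y = (-9 - (-3)·-1.249 - (2.7)·-1.484) / (7.7) = -1.135
  z = (10 - (2)·-1.249 - (-2.3)·-1.135) / (-6.3) = -1.569

-1.569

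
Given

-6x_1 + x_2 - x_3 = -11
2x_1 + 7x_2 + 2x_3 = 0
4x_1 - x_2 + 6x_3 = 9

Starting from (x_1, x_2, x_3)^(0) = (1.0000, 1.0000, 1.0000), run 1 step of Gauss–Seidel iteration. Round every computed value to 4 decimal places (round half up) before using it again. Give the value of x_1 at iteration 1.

1.8333

Iteration 1:
  x_1 = (-11 - (1)·1.0000 - (-1)·1.0000) / (-6) = 1.8333
  x_2 = (0 - (2)·1.8333 - (2)·1.0000) / (7) = -0.8095
  x_3 = (9 - (4)·1.8333 - (-1)·-0.8095) / (6) = 0.1429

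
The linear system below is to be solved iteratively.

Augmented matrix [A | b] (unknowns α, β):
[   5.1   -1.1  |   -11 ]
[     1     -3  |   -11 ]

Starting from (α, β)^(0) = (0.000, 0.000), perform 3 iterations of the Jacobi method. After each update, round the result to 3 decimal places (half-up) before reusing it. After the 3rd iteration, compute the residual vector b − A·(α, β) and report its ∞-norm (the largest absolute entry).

0.289

Iteration 1:
  α = (-11 - (-1.1)·0.000) / (5.1) = -2.157
  β = (-11 - (1)·0.000) / (-3) = 3.667
Iteration 2:
  α = (-11 - (-1.1)·3.667) / (5.1) = -1.366
  β = (-11 - (1)·-2.157) / (-3) = 2.948
Iteration 3:
  α = (-11 - (-1.1)·2.948) / (5.1) = -1.521
  β = (-11 - (1)·-1.366) / (-3) = 3.211
Residual b − A·x = (0.289, 0.154); ∞-norm = 0.289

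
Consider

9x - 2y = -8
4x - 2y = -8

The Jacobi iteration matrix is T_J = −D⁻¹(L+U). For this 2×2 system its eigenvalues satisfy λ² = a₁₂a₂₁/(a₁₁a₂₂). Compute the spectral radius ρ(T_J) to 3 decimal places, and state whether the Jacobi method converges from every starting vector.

a₁₂a₂₁/(a₁₁a₂₂) = (-2)·(4) / ((9)·(-2)) = 0.444444
ρ = √|0.444444| = √0.444444 = 0.667
ρ < 1, so Jacobi converges

0.667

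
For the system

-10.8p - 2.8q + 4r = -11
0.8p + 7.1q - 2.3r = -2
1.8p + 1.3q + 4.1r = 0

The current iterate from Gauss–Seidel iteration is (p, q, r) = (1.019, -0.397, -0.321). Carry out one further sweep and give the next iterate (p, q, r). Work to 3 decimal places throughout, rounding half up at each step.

One sweep:
  p = (-11 - (-2.8)·-0.397 - (4)·-0.321) / (-10.8) = 1.003
  q = (-2 - (0.8)·1.003 - (-2.3)·-0.321) / (7.1) = -0.499
  r = (0 - (1.8)·1.003 - (1.3)·-0.499) / (4.1) = -0.282

(1.003, -0.499, -0.282)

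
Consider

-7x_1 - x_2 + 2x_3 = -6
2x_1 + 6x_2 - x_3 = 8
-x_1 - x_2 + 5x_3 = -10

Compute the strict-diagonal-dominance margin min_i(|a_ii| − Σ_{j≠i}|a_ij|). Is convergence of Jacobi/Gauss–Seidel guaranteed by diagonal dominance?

row 1: |-7| − (1+2) = 4
row 2: |6| − (2+1) = 3
row 3: |5| − (1+1) = 3
minimum over rows = 3 → strictly diagonally dominant (convergence guaranteed)

3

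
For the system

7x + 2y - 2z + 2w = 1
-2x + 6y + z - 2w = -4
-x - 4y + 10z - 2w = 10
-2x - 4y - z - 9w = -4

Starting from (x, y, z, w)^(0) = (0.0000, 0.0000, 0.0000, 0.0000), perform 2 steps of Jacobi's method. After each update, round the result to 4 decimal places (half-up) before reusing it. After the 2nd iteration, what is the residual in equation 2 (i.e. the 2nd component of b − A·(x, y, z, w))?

1.1691

Iteration 1:
  x = (1 - (2)·0.0000 - (-2)·0.0000 - (2)·0.0000) / (7) = 0.1429
  y = (-4 - (-2)·0.0000 - (1)·0.0000 - (-2)·0.0000) / (6) = -0.6667
  z = (10 - (-1)·0.0000 - (-4)·0.0000 - (-2)·0.0000) / (10) = 1.0000
  w = (-4 - (-2)·0.0000 - (-4)·0.0000 - (-1)·0.0000) / (-9) = 0.4444
Iteration 2:
  x = (1 - (2)·-0.6667 - (-2)·1.0000 - (2)·0.4444) / (7) = 0.4921
  y = (-4 - (-2)·0.1429 - (1)·1.0000 - (-2)·0.4444) / (6) = -0.6376
  z = (10 - (-1)·0.1429 - (-4)·-0.6667 - (-2)·0.4444) / (10) = 0.8365
  w = (-4 - (-2)·0.1429 - (-4)·-0.6667 - (-1)·1.0000) / (-9) = 0.5979
Residual b − A·x = (-0.6923, 1.1691, 0.7725, 0.6514)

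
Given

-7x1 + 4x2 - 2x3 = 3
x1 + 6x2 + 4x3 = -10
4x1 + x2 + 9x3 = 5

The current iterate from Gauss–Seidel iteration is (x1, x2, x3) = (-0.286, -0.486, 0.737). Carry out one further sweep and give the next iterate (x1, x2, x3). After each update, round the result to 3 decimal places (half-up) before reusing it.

One sweep:
  x1 = (3 - (4)·-0.486 - (-2)·0.737) / (-7) = -0.917
  x2 = (-10 - (1)·-0.917 - (4)·0.737) / (6) = -2.005
  x3 = (5 - (4)·-0.917 - (1)·-2.005) / (9) = 1.186

(-0.917, -2.005, 1.186)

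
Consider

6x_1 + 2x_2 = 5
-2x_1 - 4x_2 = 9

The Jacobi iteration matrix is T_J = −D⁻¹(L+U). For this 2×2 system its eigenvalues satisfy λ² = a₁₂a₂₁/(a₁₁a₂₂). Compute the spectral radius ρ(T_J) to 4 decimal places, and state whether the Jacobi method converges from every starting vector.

0.4082

a₁₂a₂₁/(a₁₁a₂₂) = (2)·(-2) / ((6)·(-4)) = 0.166667
ρ = √|0.166667| = √0.166667 = 0.4082
ρ < 1, so Jacobi converges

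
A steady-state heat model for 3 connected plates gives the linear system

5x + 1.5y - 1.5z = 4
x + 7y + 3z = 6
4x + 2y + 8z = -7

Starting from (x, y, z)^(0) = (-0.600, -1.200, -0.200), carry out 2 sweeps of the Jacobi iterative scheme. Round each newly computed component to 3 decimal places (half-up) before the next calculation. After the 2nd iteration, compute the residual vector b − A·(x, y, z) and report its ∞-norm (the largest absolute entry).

Iteration 1:
  x = (4 - (1.5)·-1.200 - (-1.5)·-0.200) / (5) = 1.100
  y = (6 - (1)·-0.600 - (3)·-0.200) / (7) = 1.029
  z = (-7 - (4)·-0.600 - (2)·-1.200) / (8) = -0.275
Iteration 2:
  x = (4 - (1.5)·1.029 - (-1.5)·-0.275) / (5) = 0.409
  y = (6 - (1)·1.100 - (3)·-0.275) / (7) = 0.818
  z = (-7 - (4)·1.100 - (2)·1.029) / (8) = -1.682
Residual b − A·x = (-1.795, 4.911, 3.184); ∞-norm = 4.911

4.911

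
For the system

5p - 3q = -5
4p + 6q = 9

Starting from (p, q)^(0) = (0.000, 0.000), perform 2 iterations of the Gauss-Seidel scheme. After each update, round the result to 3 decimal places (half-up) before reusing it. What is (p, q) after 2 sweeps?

(0.300, 1.300)

Iteration 1:
  p = (-5 - (-3)·0.000) / (5) = -1.000
  q = (9 - (4)·-1.000) / (6) = 2.167
Iteration 2:
  p = (-5 - (-3)·2.167) / (5) = 0.300
  q = (9 - (4)·0.300) / (6) = 1.300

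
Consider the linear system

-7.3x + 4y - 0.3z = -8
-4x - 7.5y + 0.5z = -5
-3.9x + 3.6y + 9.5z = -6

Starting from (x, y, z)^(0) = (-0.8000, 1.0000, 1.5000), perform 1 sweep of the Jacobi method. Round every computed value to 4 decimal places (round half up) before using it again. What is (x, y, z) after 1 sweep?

(1.5822, 1.1933, -1.3389)

Iteration 1:
  x = (-8 - (4)·1.0000 - (-0.3)·1.5000) / (-7.3) = 1.5822
  y = (-5 - (-4)·-0.8000 - (0.5)·1.5000) / (-7.5) = 1.1933
  z = (-6 - (-3.9)·-0.8000 - (3.6)·1.0000) / (9.5) = -1.3389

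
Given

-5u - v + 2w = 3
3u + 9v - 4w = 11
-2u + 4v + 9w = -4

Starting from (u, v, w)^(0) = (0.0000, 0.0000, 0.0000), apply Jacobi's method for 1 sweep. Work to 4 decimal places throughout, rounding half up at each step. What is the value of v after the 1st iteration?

1.2222

Iteration 1:
  u = (3 - (-1)·0.0000 - (2)·0.0000) / (-5) = -0.6000
  v = (11 - (3)·0.0000 - (-4)·0.0000) / (9) = 1.2222
  w = (-4 - (-2)·0.0000 - (4)·0.0000) / (9) = -0.4444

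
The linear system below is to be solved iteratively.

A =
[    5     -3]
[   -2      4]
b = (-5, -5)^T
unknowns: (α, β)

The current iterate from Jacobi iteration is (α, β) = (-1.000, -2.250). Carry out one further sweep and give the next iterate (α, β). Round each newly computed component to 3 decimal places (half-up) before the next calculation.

(-2.350, -1.750)

One sweep:
  α = (-5 - (-3)·-2.250) / (5) = -2.350
  β = (-5 - (-2)·-1.000) / (4) = -1.750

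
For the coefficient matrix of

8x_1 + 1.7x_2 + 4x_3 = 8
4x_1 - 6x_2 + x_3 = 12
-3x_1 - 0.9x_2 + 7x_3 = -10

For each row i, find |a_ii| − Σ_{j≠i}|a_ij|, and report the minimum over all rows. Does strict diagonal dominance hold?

row 1: |8| − (1.7+4) = 2.3
row 2: |-6| − (4+1) = 1
row 3: |7| − (3+0.9) = 3.1
minimum over rows = 1 → strictly diagonally dominant (convergence guaranteed)

1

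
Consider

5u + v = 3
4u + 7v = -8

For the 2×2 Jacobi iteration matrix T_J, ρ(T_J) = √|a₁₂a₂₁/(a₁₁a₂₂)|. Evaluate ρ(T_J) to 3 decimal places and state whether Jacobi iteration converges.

a₁₂a₂₁/(a₁₁a₂₂) = (1)·(4) / ((5)·(7)) = 0.114286
ρ = √|0.114286| = √0.114286 = 0.338
ρ < 1, so Jacobi converges

0.338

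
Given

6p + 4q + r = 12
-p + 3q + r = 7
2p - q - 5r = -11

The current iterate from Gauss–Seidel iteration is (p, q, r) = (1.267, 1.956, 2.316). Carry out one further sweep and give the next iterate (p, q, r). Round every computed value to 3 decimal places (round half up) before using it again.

One sweep:
  p = (12 - (4)·1.956 - (1)·2.316) / (6) = 0.310
  q = (7 - (-1)·0.310 - (1)·2.316) / (3) = 1.665
  r = (-11 - (2)·0.310 - (-1)·1.665) / (-5) = 1.991

(0.310, 1.665, 1.991)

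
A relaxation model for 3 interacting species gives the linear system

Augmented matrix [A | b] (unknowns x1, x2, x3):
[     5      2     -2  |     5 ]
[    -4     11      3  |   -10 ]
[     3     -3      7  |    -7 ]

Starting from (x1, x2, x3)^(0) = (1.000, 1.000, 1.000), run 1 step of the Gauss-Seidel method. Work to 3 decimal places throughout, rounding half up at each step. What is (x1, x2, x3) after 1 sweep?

Iteration 1:
  x1 = (5 - (2)·1.000 - (-2)·1.000) / (5) = 1.000
  x2 = (-10 - (-4)·1.000 - (3)·1.000) / (11) = -0.818
  x3 = (-7 - (3)·1.000 - (-3)·-0.818) / (7) = -1.779

(1.000, -0.818, -1.779)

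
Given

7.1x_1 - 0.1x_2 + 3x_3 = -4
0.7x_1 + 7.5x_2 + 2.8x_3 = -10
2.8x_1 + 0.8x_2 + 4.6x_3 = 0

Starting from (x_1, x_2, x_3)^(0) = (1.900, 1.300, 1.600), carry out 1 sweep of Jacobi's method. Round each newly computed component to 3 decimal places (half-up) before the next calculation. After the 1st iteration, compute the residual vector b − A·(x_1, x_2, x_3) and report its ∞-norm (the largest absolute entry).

11.467

Iteration 1:
  x_1 = (-4 - (-0.1)·1.300 - (3)·1.600) / (7.1) = -1.221
  x_2 = (-10 - (0.7)·1.900 - (2.8)·1.600) / (7.5) = -2.108
  x_3 = (0 - (2.8)·1.900 - (0.8)·1.300) / (4.6) = -1.383
Residual b − A·x = (8.607, 10.537, 11.467); ∞-norm = 11.467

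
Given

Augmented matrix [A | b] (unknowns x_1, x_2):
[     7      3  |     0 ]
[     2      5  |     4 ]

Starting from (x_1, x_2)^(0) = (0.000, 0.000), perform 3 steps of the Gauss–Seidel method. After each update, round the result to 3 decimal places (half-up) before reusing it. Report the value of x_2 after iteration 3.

Iteration 1:
  x_1 = (0 - (3)·0.000) / (7) = 0.000
  x_2 = (4 - (2)·0.000) / (5) = 0.800
Iteration 2:
  x_1 = (0 - (3)·0.800) / (7) = -0.343
  x_2 = (4 - (2)·-0.343) / (5) = 0.937
Iteration 3:
  x_1 = (0 - (3)·0.937) / (7) = -0.402
  x_2 = (4 - (2)·-0.402) / (5) = 0.961

0.961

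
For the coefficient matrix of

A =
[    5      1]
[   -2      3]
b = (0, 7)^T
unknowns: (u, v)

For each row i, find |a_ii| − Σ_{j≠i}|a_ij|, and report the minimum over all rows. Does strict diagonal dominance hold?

1

row 1: |5| − (1) = 4
row 2: |3| − (2) = 1
minimum over rows = 1 → strictly diagonally dominant (convergence guaranteed)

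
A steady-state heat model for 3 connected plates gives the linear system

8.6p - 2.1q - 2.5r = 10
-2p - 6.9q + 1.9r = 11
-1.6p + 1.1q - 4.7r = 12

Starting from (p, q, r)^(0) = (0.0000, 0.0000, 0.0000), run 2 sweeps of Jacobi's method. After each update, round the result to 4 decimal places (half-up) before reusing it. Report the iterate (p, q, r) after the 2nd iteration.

Iteration 1:
  p = (10 - (-2.1)·0.0000 - (-2.5)·0.0000) / (8.6) = 1.1628
  q = (11 - (-2)·0.0000 - (1.9)·0.0000) / (-6.9) = -1.5942
  r = (12 - (-1.6)·0.0000 - (1.1)·0.0000) / (-4.7) = -2.5532
Iteration 2:
  p = (10 - (-2.1)·-1.5942 - (-2.5)·-2.5532) / (8.6) = 0.0313
  q = (11 - (-2)·1.1628 - (1.9)·-2.5532) / (-6.9) = -2.6343
  r = (12 - (-1.6)·1.1628 - (1.1)·-1.5942) / (-4.7) = -3.3221

(0.0313, -2.6343, -3.3221)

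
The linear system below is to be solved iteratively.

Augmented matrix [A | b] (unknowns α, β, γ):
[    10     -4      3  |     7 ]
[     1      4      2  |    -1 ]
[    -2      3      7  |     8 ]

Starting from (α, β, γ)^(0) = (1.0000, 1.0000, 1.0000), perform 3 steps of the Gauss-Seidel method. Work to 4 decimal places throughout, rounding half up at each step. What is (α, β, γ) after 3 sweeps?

Iteration 1:
  α = (7 - (-4)·1.0000 - (3)·1.0000) / (10) = 0.8000
  β = (-1 - (1)·0.8000 - (2)·1.0000) / (4) = -0.9500
  γ = (8 - (-2)·0.8000 - (3)·-0.9500) / (7) = 1.7786
Iteration 2:
  α = (7 - (-4)·-0.9500 - (3)·1.7786) / (10) = -0.2136
  β = (-1 - (1)·-0.2136 - (2)·1.7786) / (4) = -1.0859
  γ = (8 - (-2)·-0.2136 - (3)·-1.0859) / (7) = 1.5472
Iteration 3:
  α = (7 - (-4)·-1.0859 - (3)·1.5472) / (10) = -0.1985
  β = (-1 - (1)·-0.1985 - (2)·1.5472) / (4) = -0.9740
  γ = (8 - (-2)·-0.1985 - (3)·-0.9740) / (7) = 1.5036

(-0.1985, -0.9740, 1.5036)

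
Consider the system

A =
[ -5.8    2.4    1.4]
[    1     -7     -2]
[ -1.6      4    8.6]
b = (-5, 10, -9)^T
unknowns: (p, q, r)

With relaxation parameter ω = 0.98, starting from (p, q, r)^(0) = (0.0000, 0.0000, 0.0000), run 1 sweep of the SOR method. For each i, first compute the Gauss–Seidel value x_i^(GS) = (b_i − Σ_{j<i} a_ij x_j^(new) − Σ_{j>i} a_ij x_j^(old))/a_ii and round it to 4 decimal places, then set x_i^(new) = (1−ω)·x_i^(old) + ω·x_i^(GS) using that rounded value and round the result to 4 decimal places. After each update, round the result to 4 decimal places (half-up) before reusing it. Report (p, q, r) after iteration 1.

(0.8449, -1.2817, -0.2873)

Iteration 1:
  p: GS value = (-5 - (2.4)·0.0000 - (1.4)·0.0000) / (-5.8) = 0.8621;  p ← (1−ω)·0.0000 + ω·0.8621 = 0.8449
  q: GS value = (10 - (1)·0.8449 - (-2)·0.0000) / (-7) = -1.3079;  q ← (1−ω)·0.0000 + ω·-1.3079 = -1.2817
  r: GS value = (-9 - (-1.6)·0.8449 - (4)·-1.2817) / (8.6) = -0.2932;  r ← (1−ω)·0.0000 + ω·-0.2932 = -0.2873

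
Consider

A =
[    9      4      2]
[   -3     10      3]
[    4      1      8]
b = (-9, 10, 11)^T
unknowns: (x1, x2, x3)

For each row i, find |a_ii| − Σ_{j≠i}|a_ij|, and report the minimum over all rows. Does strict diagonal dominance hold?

3

row 1: |9| − (4+2) = 3
row 2: |10| − (3+3) = 4
row 3: |8| − (4+1) = 3
minimum over rows = 3 → strictly diagonally dominant (convergence guaranteed)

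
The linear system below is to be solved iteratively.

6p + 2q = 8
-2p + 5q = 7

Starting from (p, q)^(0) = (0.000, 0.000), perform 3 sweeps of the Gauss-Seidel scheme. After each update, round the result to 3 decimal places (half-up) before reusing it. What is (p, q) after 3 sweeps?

(0.775, 1.710)

Iteration 1:
  p = (8 - (2)·0.000) / (6) = 1.333
  q = (7 - (-2)·1.333) / (5) = 1.933
Iteration 2:
  p = (8 - (2)·1.933) / (6) = 0.689
  q = (7 - (-2)·0.689) / (5) = 1.676
Iteration 3:
  p = (8 - (2)·1.676) / (6) = 0.775
  q = (7 - (-2)·0.775) / (5) = 1.710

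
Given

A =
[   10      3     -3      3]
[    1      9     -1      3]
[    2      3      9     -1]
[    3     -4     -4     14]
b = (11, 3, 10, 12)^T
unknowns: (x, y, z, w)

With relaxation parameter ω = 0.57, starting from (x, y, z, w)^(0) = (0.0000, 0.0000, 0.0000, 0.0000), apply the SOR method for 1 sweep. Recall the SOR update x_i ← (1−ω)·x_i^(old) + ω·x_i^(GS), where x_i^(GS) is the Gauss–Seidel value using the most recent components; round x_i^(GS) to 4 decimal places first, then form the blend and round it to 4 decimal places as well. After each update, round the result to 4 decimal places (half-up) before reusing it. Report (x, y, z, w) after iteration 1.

Iteration 1:
  x: GS value = (11 - (3)·0.0000 - (-3)·0.0000 - (3)·0.0000) / (10) = 1.1000;  x ← (1−ω)·0.0000 + ω·1.1000 = 0.6270
  y: GS value = (3 - (1)·0.6270 - (-1)·0.0000 - (3)·0.0000) / (9) = 0.2637;  y ← (1−ω)·0.0000 + ω·0.2637 = 0.1503
  z: GS value = (10 - (2)·0.6270 - (3)·0.1503 - (-1)·0.0000) / (9) = 0.9217;  z ← (1−ω)·0.0000 + ω·0.9217 = 0.5254
  w: GS value = (12 - (3)·0.6270 - (-4)·0.1503 - (-4)·0.5254) / (14) = 0.9158;  w ← (1−ω)·0.0000 + ω·0.9158 = 0.5220

(0.6270, 0.1503, 0.5254, 0.5220)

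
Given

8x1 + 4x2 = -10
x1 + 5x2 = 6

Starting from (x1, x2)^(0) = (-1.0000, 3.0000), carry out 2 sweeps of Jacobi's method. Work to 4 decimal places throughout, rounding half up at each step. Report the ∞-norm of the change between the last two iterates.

Iteration 1:
  x1 = (-10 - (4)·3.0000) / (8) = -2.7500
  x2 = (6 - (1)·-1.0000) / (5) = 1.4000
Iteration 2:
  x1 = (-10 - (4)·1.4000) / (8) = -1.9500
  x2 = (6 - (1)·-2.7500) / (5) = 1.7500
Change: (0.8000, 0.3500) → max |·| = 0.8000

0.8000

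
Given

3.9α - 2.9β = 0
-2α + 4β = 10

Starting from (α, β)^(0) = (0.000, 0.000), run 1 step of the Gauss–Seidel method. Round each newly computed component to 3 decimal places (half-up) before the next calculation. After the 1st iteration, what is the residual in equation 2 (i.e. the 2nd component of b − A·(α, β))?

Iteration 1:
  α = (0 - (-2.9)·0.000) / (3.9) = 0.000
  β = (10 - (-2)·0.000) / (4) = 2.500
Residual b − A·x = (7.250, 0.000)

0.000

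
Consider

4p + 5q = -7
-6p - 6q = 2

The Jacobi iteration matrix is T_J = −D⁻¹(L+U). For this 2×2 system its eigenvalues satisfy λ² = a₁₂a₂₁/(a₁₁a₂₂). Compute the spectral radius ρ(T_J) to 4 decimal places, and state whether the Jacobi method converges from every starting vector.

1.1180

a₁₂a₂₁/(a₁₁a₂₂) = (5)·(-6) / ((4)·(-6)) = 1.250000
ρ = √|1.250000| = √1.250000 = 1.1180
ρ > 1, so Jacobi diverges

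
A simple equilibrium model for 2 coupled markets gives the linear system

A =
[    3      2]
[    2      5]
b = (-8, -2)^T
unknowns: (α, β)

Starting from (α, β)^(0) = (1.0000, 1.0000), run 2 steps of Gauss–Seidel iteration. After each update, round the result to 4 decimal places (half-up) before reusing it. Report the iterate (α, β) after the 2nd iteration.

Iteration 1:
  α = (-8 - (2)·1.0000) / (3) = -3.3333
  β = (-2 - (2)·-3.3333) / (5) = 0.9333
Iteration 2:
  α = (-8 - (2)·0.9333) / (3) = -3.2889
  β = (-2 - (2)·-3.2889) / (5) = 0.9156

(-3.2889, 0.9156)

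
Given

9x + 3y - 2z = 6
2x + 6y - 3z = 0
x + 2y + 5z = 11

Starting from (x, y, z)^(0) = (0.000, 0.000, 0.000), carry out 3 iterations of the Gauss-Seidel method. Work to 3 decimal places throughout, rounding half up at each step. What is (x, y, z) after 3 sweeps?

Iteration 1:
  x = (6 - (3)·0.000 - (-2)·0.000) / (9) = 0.667
  y = (0 - (2)·0.667 - (-3)·0.000) / (6) = -0.222
  z = (11 - (1)·0.667 - (2)·-0.222) / (5) = 2.155
Iteration 2:
  x = (6 - (3)·-0.222 - (-2)·2.155) / (9) = 1.220
  y = (0 - (2)·1.220 - (-3)·2.155) / (6) = 0.671
  z = (11 - (1)·1.220 - (2)·0.671) / (5) = 1.688
Iteration 3:
  x = (6 - (3)·0.671 - (-2)·1.688) / (9) = 0.818
  y = (0 - (2)·0.818 - (-3)·1.688) / (6) = 0.571
  z = (11 - (1)·0.818 - (2)·0.571) / (5) = 1.808

(0.818, 0.571, 1.808)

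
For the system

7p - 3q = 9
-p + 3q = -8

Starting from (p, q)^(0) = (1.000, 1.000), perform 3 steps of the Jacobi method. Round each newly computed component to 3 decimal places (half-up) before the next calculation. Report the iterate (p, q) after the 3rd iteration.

(0.388, -2.571)

Iteration 1:
  p = (9 - (-3)·1.000) / (7) = 1.714
  q = (-8 - (-1)·1.000) / (3) = -2.333
Iteration 2:
  p = (9 - (-3)·-2.333) / (7) = 0.286
  q = (-8 - (-1)·1.714) / (3) = -2.095
Iteration 3:
  p = (9 - (-3)·-2.095) / (7) = 0.388
  q = (-8 - (-1)·0.286) / (3) = -2.571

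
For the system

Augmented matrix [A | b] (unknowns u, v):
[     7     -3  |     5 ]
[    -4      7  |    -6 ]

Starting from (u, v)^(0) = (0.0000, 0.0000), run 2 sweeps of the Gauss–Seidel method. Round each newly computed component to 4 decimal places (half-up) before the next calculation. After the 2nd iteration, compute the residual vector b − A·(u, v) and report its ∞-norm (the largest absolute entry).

Iteration 1:
  u = (5 - (-3)·0.0000) / (7) = 0.7143
  v = (-6 - (-4)·0.7143) / (7) = -0.4490
Iteration 2:
  u = (5 - (-3)·-0.4490) / (7) = 0.5219
  v = (-6 - (-4)·0.5219) / (7) = -0.5589
Residual b − A·x = (-0.3300, -0.0001); ∞-norm = 0.3300

0.3300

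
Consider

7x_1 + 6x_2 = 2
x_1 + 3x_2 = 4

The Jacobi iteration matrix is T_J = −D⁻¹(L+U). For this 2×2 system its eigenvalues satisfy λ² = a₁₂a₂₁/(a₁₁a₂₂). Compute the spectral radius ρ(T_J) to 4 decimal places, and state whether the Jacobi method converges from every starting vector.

a₁₂a₂₁/(a₁₁a₂₂) = (6)·(1) / ((7)·(3)) = 0.285714
ρ = √|0.285714| = √0.285714 = 0.5345
ρ < 1, so Jacobi converges

0.5345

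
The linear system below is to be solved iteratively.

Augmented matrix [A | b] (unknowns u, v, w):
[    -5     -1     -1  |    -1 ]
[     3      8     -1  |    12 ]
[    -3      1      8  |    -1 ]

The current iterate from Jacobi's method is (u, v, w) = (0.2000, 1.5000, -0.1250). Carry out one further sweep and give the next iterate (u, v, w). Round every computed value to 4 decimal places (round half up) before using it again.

One sweep:
  u = (-1 - (-1)·1.5000 - (-1)·-0.1250) / (-5) = -0.0750
  v = (12 - (3)·0.2000 - (-1)·-0.1250) / (8) = 1.4094
  w = (-1 - (-3)·0.2000 - (1)·1.5000) / (8) = -0.2375

(-0.0750, 1.4094, -0.2375)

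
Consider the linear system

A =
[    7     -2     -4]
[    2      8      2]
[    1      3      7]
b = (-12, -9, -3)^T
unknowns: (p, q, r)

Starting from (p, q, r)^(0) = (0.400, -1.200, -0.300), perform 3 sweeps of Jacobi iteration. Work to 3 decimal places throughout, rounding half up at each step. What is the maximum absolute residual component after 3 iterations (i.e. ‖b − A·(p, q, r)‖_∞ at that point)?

Iteration 1:
  p = (-12 - (-2)·-1.200 - (-4)·-0.300) / (7) = -2.229
  q = (-9 - (2)·0.400 - (2)·-0.300) / (8) = -1.150
  r = (-3 - (1)·0.400 - (3)·-1.200) / (7) = 0.029
Iteration 2:
  p = (-12 - (-2)·-1.150 - (-4)·0.029) / (7) = -2.026
  q = (-9 - (2)·-2.229 - (2)·0.029) / (8) = -0.575
  r = (-3 - (1)·-2.229 - (3)·-1.150) / (7) = 0.383
Iteration 3:
  p = (-12 - (-2)·-0.575 - (-4)·0.383) / (7) = -1.660
  q = (-9 - (2)·-2.026 - (2)·0.383) / (8) = -0.714
  r = (-3 - (1)·-2.026 - (3)·-0.575) / (7) = 0.107
Residual b − A·x = (-1.380, -0.182, 0.053); ∞-norm = 1.380

1.380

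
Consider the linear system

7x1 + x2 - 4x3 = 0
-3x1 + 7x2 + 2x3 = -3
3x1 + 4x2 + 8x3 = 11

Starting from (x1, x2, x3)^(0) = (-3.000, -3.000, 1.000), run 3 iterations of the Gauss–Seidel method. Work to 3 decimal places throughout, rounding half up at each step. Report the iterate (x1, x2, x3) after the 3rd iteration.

Iteration 1:
  x1 = (0 - (1)·-3.000 - (-4)·1.000) / (7) = 1.000
  x2 = (-3 - (-3)·1.000 - (2)·1.000) / (7) = -0.286
  x3 = (11 - (3)·1.000 - (4)·-0.286) / (8) = 1.143
Iteration 2:
  x1 = (0 - (1)·-0.286 - (-4)·1.143) / (7) = 0.694
  x2 = (-3 - (-3)·0.694 - (2)·1.143) / (7) = -0.458
  x3 = (11 - (3)·0.694 - (4)·-0.458) / (8) = 1.344
Iteration 3:
  x1 = (0 - (1)·-0.458 - (-4)·1.344) / (7) = 0.833
  x2 = (-3 - (-3)·0.833 - (2)·1.344) / (7) = -0.456
  x3 = (11 - (3)·0.833 - (4)·-0.456) / (8) = 1.291

(0.833, -0.456, 1.291)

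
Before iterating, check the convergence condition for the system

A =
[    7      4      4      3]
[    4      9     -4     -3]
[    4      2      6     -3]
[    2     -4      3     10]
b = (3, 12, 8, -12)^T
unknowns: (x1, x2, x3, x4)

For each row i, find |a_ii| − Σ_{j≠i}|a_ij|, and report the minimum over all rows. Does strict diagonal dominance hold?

row 1: |7| − (4+4+3) = -4
row 2: |9| − (4+4+3) = -2
row 3: |6| − (4+2+3) = -3
row 4: |10| − (2+4+3) = 1
minimum over rows = -4 → not strictly diagonally dominant

-4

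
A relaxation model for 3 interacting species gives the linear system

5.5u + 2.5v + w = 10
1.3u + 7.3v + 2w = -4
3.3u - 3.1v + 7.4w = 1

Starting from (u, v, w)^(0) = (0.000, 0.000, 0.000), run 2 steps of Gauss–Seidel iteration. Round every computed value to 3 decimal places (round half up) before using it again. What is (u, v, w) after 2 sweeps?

(2.404, -0.691, -1.226)

Iteration 1:
  u = (10 - (2.5)·0.000 - (1)·0.000) / (5.5) = 1.818
  v = (-4 - (1.3)·1.818 - (2)·0.000) / (7.3) = -0.872
  w = (1 - (3.3)·1.818 - (-3.1)·-0.872) / (7.4) = -1.041
Iteration 2:
  u = (10 - (2.5)·-0.872 - (1)·-1.041) / (5.5) = 2.404
  v = (-4 - (1.3)·2.404 - (2)·-1.041) / (7.3) = -0.691
  w = (1 - (3.3)·2.404 - (-3.1)·-0.691) / (7.4) = -1.226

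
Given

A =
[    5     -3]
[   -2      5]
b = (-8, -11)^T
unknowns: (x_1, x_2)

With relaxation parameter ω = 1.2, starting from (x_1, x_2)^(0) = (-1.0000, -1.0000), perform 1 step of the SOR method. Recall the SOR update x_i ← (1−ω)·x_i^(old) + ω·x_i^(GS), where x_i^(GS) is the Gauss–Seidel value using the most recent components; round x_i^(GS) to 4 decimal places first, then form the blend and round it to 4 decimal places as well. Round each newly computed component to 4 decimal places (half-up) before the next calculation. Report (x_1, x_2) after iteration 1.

Iteration 1:
  x_1: GS value = (-8 - (-3)·-1.0000) / (5) = -2.2000;  x_1 ← (1−ω)·-1.0000 + ω·-2.2000 = -2.4400
  x_2: GS value = (-11 - (-2)·-2.4400) / (5) = -3.1760;  x_2 ← (1−ω)·-1.0000 + ω·-3.1760 = -3.6112

(-2.4400, -3.6112)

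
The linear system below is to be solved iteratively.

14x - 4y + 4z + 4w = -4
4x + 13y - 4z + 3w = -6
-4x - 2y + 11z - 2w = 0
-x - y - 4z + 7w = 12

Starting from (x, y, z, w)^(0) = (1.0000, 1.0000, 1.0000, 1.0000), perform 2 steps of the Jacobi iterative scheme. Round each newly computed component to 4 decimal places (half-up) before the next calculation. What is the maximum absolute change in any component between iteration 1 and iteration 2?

0.8546

Iteration 1:
  x = (-4 - (-4)·1.0000 - (4)·1.0000 - (4)·1.0000) / (14) = -0.5714
  y = (-6 - (4)·1.0000 - (-4)·1.0000 - (3)·1.0000) / (13) = -0.6923
  z = (0 - (-4)·1.0000 - (-2)·1.0000 - (-2)·1.0000) / (11) = 0.7273
  w = (12 - (-1)·1.0000 - (-1)·1.0000 - (-4)·1.0000) / (7) = 2.5714
Iteration 2:
  x = (-4 - (-4)·-0.6923 - (4)·0.7273 - (4)·2.5714) / (14) = -1.4260
  y = (-6 - (4)·-0.5714 - (-4)·0.7273 - (3)·2.5714) / (13) = -0.6553
  z = (0 - (-4)·-0.5714 - (-2)·-0.6923 - (-2)·2.5714) / (11) = 0.1339
  w = (12 - (-1)·-0.5714 - (-1)·-0.6923 - (-4)·0.7273) / (7) = 1.9494
Change: (-0.8546, 0.0370, -0.5934, -0.6220) → max |·| = 0.8546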